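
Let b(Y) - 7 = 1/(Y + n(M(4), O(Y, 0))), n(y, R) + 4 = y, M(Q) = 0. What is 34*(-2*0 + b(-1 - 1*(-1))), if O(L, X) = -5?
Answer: 459/2 ≈ 229.50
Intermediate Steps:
n(y, R) = -4 + y
b(Y) = 7 + 1/(-4 + Y) (b(Y) = 7 + 1/(Y + (-4 + 0)) = 7 + 1/(Y - 4) = 7 + 1/(-4 + Y))
34*(-2*0 + b(-1 - 1*(-1))) = 34*(-2*0 + (-27 + 7*(-1 - 1*(-1)))/(-4 + (-1 - 1*(-1)))) = 34*(0 + (-27 + 7*(-1 + 1))/(-4 + (-1 + 1))) = 34*(0 + (-27 + 7*0)/(-4 + 0)) = 34*(0 + (-27 + 0)/(-4)) = 34*(0 - ¼*(-27)) = 34*(0 + 27/4) = 34*(27/4) = 459/2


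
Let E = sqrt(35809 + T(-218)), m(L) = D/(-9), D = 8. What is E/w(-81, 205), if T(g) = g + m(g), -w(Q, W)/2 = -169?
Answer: sqrt(320311)/1014 ≈ 0.55815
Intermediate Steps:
m(L) = -8/9 (m(L) = 8/(-9) = 8*(-1/9) = -8/9)
w(Q, W) = 338 (w(Q, W) = -2*(-169) = 338)
T(g) = -8/9 + g (T(g) = g - 8/9 = -8/9 + g)
E = sqrt(320311)/3 (E = sqrt(35809 + (-8/9 - 218)) = sqrt(35809 - 1970/9) = sqrt(320311/9) = sqrt(320311)/3 ≈ 188.65)
E/w(-81, 205) = (sqrt(320311)/3)/338 = (sqrt(320311)/3)*(1/338) = sqrt(320311)/1014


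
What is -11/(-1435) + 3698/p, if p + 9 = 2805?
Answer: 2668693/2006130 ≈ 1.3303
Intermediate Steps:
p = 2796 (p = -9 + 2805 = 2796)
-11/(-1435) + 3698/p = -11/(-1435) + 3698/2796 = -11*(-1/1435) + 3698*(1/2796) = 11/1435 + 1849/1398 = 2668693/2006130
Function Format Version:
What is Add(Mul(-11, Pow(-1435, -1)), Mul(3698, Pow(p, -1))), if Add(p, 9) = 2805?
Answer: Rational(2668693, 2006130) ≈ 1.3303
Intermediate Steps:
p = 2796 (p = Add(-9, 2805) = 2796)
Add(Mul(-11, Pow(-1435, -1)), Mul(3698, Pow(p, -1))) = Add(Mul(-11, Pow(-1435, -1)), Mul(3698, Pow(2796, -1))) = Add(Mul(-11, Rational(-1, 1435)), Mul(3698, Rational(1, 2796))) = Add(Rational(11, 1435), Rational(1849, 1398)) = Rational(2668693, 2006130)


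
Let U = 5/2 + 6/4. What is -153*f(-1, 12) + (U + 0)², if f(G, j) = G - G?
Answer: 16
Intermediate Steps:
f(G, j) = 0
U = 4 (U = 5*(½) + 6*(¼) = 5/2 + 3/2 = 4)
-153*f(-1, 12) + (U + 0)² = -153*0 + (4 + 0)² = 0 + 4² = 0 + 16 = 16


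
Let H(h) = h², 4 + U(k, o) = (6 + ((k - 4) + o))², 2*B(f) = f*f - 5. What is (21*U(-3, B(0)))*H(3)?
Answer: 6237/4 ≈ 1559.3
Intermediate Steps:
B(f) = -5/2 + f²/2 (B(f) = (f*f - 5)/2 = (f² - 5)/2 = (-5 + f²)/2 = -5/2 + f²/2)
U(k, o) = -4 + (2 + k + o)² (U(k, o) = -4 + (6 + ((k - 4) + o))² = -4 + (6 + ((-4 + k) + o))² = -4 + (6 + (-4 + k + o))² = -4 + (2 + k + o)²)
(21*U(-3, B(0)))*H(3) = (21*(-4 + (2 - 3 + (-5/2 + (½)*0²))²))*3² = (21*(-4 + (2 - 3 + (-5/2 + (½)*0))²))*9 = (21*(-4 + (2 - 3 + (-5/2 + 0))²))*9 = (21*(-4 + (2 - 3 - 5/2)²))*9 = (21*(-4 + (-7/2)²))*9 = (21*(-4 + 49/4))*9 = (21*(33/4))*9 = (693/4)*9 = 6237/4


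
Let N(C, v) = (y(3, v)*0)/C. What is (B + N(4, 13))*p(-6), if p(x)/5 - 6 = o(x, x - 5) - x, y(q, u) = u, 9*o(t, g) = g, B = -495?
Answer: -26675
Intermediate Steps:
o(t, g) = g/9
p(x) = 245/9 - 40*x/9 (p(x) = 30 + 5*((x - 5)/9 - x) = 30 + 5*((-5 + x)/9 - x) = 30 + 5*((-5/9 + x/9) - x) = 30 + 5*(-5/9 - 8*x/9) = 30 + (-25/9 - 40*x/9) = 245/9 - 40*x/9)
N(C, v) = 0 (N(C, v) = (v*0)/C = 0/C = 0)
(B + N(4, 13))*p(-6) = (-495 + 0)*(245/9 - 40/9*(-6)) = -495*(245/9 + 80/3) = -495*485/9 = -26675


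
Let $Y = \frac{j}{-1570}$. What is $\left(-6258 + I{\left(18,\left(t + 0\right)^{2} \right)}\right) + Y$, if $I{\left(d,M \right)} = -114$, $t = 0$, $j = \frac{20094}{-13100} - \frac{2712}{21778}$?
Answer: $- \frac{713517526434417}{111977031500} \approx -6372.0$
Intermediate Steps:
$j = - \frac{118283583}{71322950}$ ($j = 20094 \left(- \frac{1}{13100}\right) - \frac{1356}{10889} = - \frac{10047}{6550} - \frac{1356}{10889} = - \frac{118283583}{71322950} \approx -1.6584$)
$Y = \frac{118283583}{111977031500}$ ($Y = - \frac{118283583}{71322950 \left(-1570\right)} = \left(- \frac{118283583}{71322950}\right) \left(- \frac{1}{1570}\right) = \frac{118283583}{111977031500} \approx 0.0010563$)
$\left(-6258 + I{\left(18,\left(t + 0\right)^{2} \right)}\right) + Y = \left(-6258 - 114\right) + \frac{118283583}{111977031500} = -6372 + \frac{118283583}{111977031500} = - \frac{713517526434417}{111977031500}$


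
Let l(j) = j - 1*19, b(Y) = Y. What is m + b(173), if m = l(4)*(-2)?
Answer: 203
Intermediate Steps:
l(j) = -19 + j (l(j) = j - 19 = -19 + j)
m = 30 (m = (-19 + 4)*(-2) = -15*(-2) = 30)
m + b(173) = 30 + 173 = 203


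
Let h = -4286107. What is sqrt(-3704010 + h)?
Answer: I*sqrt(7990117) ≈ 2826.7*I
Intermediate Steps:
sqrt(-3704010 + h) = sqrt(-3704010 - 4286107) = sqrt(-7990117) = I*sqrt(7990117)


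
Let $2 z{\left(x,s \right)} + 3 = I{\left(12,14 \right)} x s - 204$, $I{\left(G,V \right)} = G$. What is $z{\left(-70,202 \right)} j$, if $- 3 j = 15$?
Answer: $\frac{849435}{2} \approx 4.2472 \cdot 10^{5}$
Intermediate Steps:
$z{\left(x,s \right)} = - \frac{207}{2} + 6 s x$ ($z{\left(x,s \right)} = - \frac{3}{2} + \frac{12 x s - 204}{2} = - \frac{3}{2} + \frac{12 s x - 204}{2} = - \frac{3}{2} + \frac{-204 + 12 s x}{2} = - \frac{3}{2} + \left(-102 + 6 s x\right) = - \frac{207}{2} + 6 s x$)
$j = -5$ ($j = \left(- \frac{1}{3}\right) 15 = -5$)
$z{\left(-70,202 \right)} j = \left(- \frac{207}{2} + 6 \cdot 202 \left(-70\right)\right) \left(-5\right) = \left(- \frac{207}{2} - 84840\right) \left(-5\right) = \left(- \frac{169887}{2}\right) \left(-5\right) = \frac{849435}{2}$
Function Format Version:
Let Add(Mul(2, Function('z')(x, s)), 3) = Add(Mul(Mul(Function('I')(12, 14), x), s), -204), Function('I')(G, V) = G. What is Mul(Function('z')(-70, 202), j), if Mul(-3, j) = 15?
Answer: Rational(849435, 2) ≈ 4.2472e+5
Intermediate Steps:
Function('z')(x, s) = Add(Rational(-207, 2), Mul(6, s, x)) (Function('z')(x, s) = Add(Rational(-3, 2), Mul(Rational(1, 2), Add(Mul(Mul(12, x), s), -204))) = Add(Rational(-3, 2), Mul(Rational(1, 2), Add(Mul(12, s, x), -204))) = Add(Rational(-3, 2), Mul(Rational(1, 2), Add(-204, Mul(12, s, x)))) = Add(Rational(-3, 2), Add(-102, Mul(6, s, x))) = Add(Rational(-207, 2), Mul(6, s, x)))
j = -5 (j = Mul(Rational(-1, 3), 15) = -5)
Mul(Function('z')(-70, 202), j) = Mul(Add(Rational(-207, 2), Mul(6, 202, -70)), -5) = Mul(Add(Rational(-207, 2), -84840), -5) = Mul(Rational(-169887, 2), -5) = Rational(849435, 2)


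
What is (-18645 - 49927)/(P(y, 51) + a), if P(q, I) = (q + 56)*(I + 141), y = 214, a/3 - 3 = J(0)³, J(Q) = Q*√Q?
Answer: -9796/7407 ≈ -1.3225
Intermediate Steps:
J(Q) = Q^(3/2)
a = 9 (a = 9 + 3*(0^(3/2))³ = 9 + 3*0³ = 9 + 3*0 = 9 + 0 = 9)
P(q, I) = (56 + q)*(141 + I)
(-18645 - 49927)/(P(y, 51) + a) = (-18645 - 49927)/((7896 + 56*51 + 141*214 + 51*214) + 9) = -68572/((7896 + 2856 + 30174 + 10914) + 9) = -68572/(51840 + 9) = -68572/51849 = -68572*1/51849 = -9796/7407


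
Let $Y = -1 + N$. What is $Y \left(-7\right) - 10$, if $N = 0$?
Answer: $-3$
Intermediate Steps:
$Y = -1$ ($Y = -1 + 0 = -1$)
$Y \left(-7\right) - 10 = \left(-1\right) \left(-7\right) - 10 = 7 - 10 = -3$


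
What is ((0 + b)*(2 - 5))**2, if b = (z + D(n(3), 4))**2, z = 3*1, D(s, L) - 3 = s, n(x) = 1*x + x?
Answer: 186624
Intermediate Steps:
n(x) = 2*x (n(x) = x + x = 2*x)
D(s, L) = 3 + s
z = 3
b = 144 (b = (3 + (3 + 2*3))**2 = (3 + (3 + 6))**2 = (3 + 9)**2 = 12**2 = 144)
((0 + b)*(2 - 5))**2 = ((0 + 144)*(2 - 5))**2 = (144*(-3))**2 = (-432)**2 = 186624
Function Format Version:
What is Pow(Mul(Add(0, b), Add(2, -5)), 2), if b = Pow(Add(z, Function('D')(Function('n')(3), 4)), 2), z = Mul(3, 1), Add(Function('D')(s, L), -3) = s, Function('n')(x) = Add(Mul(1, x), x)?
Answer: 186624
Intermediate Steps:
Function('n')(x) = Mul(2, x) (Function('n')(x) = Add(x, x) = Mul(2, x))
Function('D')(s, L) = Add(3, s)
z = 3
b = 144 (b = Pow(Add(3, Add(3, Mul(2, 3))), 2) = Pow(Add(3, Add(3, 6)), 2) = Pow(Add(3, 9), 2) = Pow(12, 2) = 144)
Pow(Mul(Add(0, b), Add(2, -5)), 2) = Pow(Mul(Add(0, 144), Add(2, -5)), 2) = Pow(Mul(144, -3), 2) = Pow(-432, 2) = 186624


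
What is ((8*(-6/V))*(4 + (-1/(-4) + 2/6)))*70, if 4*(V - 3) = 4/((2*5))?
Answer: -154000/31 ≈ -4967.7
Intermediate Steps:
V = 31/10 (V = 3 + (4/((2*5)))/4 = 3 + (4/10)/4 = 3 + (4*(⅒))/4 = 3 + (¼)*(⅖) = 3 + ⅒ = 31/10 ≈ 3.1000)
((8*(-6/V))*(4 + (-1/(-4) + 2/6)))*70 = ((8*(-6/31/10))*(4 + (-1/(-4) + 2/6)))*70 = ((8*(-6*10/31))*(4 + (-1*(-¼) + 2*(⅙))))*70 = ((8*(-60/31))*(4 + (¼ + ⅓)))*70 = -480*(4 + 7/12)/31*70 = -480/31*55/12*70 = -2200/31*70 = -154000/31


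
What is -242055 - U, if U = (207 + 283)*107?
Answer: -294485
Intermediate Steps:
U = 52430 (U = 490*107 = 52430)
-242055 - U = -242055 - 1*52430 = -242055 - 52430 = -294485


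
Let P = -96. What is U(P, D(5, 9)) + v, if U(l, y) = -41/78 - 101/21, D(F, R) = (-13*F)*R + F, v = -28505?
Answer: -5188881/182 ≈ -28510.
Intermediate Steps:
D(F, R) = F - 13*F*R (D(F, R) = -13*F*R + F = F - 13*F*R)
U(l, y) = -971/182 (U(l, y) = -41*1/78 - 101*1/21 = -41/78 - 101/21 = -971/182)
U(P, D(5, 9)) + v = -971/182 - 28505 = -5188881/182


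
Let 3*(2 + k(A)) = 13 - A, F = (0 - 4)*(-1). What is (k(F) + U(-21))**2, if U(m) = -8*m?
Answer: 28561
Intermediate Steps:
F = 4 (F = -4*(-1) = 4)
k(A) = 7/3 - A/3 (k(A) = -2 + (13 - A)/3 = -2 + (13/3 - A/3) = 7/3 - A/3)
(k(F) + U(-21))**2 = ((7/3 - 1/3*4) - 8*(-21))**2 = ((7/3 - 4/3) + 168)**2 = (1 + 168)**2 = 169**2 = 28561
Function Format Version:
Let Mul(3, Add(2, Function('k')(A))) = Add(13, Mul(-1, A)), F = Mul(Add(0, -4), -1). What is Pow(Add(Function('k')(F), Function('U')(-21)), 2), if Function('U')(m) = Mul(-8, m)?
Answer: 28561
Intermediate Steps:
F = 4 (F = Mul(-4, -1) = 4)
Function('k')(A) = Add(Rational(7, 3), Mul(Rational(-1, 3), A)) (Function('k')(A) = Add(-2, Mul(Rational(1, 3), Add(13, Mul(-1, A)))) = Add(-2, Add(Rational(13, 3), Mul(Rational(-1, 3), A))) = Add(Rational(7, 3), Mul(Rational(-1, 3), A)))
Pow(Add(Function('k')(F), Function('U')(-21)), 2) = Pow(Add(Add(Rational(7, 3), Mul(Rational(-1, 3), 4)), Mul(-8, -21)), 2) = Pow(Add(Add(Rational(7, 3), Rational(-4, 3)), 168), 2) = Pow(Add(1, 168), 2) = Pow(169, 2) = 28561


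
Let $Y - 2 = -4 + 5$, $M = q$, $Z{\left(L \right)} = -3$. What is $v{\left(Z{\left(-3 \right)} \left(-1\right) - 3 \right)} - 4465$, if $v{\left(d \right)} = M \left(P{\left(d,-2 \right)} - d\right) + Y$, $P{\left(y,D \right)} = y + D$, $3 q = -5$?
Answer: $- \frac{13376}{3} \approx -4458.7$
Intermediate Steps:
$q = - \frac{5}{3}$ ($q = \frac{1}{3} \left(-5\right) = - \frac{5}{3} \approx -1.6667$)
$M = - \frac{5}{3} \approx -1.6667$
$P{\left(y,D \right)} = D + y$
$Y = 3$ ($Y = 2 + \left(-4 + 5\right) = 2 + 1 = 3$)
$v{\left(d \right)} = \frac{19}{3}$ ($v{\left(d \right)} = - \frac{5 \left(\left(-2 + d\right) - d\right)}{3} + 3 = \left(- \frac{5}{3}\right) \left(-2\right) + 3 = \frac{10}{3} + 3 = \frac{19}{3}$)
$v{\left(Z{\left(-3 \right)} \left(-1\right) - 3 \right)} - 4465 = \frac{19}{3} - 4465 = - \frac{13376}{3}$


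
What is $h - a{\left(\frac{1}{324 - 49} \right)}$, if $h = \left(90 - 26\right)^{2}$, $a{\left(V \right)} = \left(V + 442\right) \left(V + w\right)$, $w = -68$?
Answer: $\frac{2582642149}{75625} \approx 34151.0$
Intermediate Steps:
$a{\left(V \right)} = \left(-68 + V\right) \left(442 + V\right)$ ($a{\left(V \right)} = \left(V + 442\right) \left(V - 68\right) = \left(442 + V\right) \left(-68 + V\right) = \left(-68 + V\right) \left(442 + V\right)$)
$h = 4096$ ($h = 64^{2} = 4096$)
$h - a{\left(\frac{1}{324 - 49} \right)} = 4096 - \left(-30056 + \left(\frac{1}{324 - 49}\right)^{2} + \frac{374}{324 - 49}\right) = 4096 - \left(-30056 + \left(\frac{1}{275}\right)^{2} + \frac{374}{275}\right) = 4096 - \left(-30056 + \left(\frac{1}{275}\right)^{2} + 374 \cdot \frac{1}{275}\right) = 4096 - \left(-30056 + \frac{1}{75625} + \frac{34}{25}\right) = 4096 - - \frac{2272882149}{75625} = 4096 + \frac{2272882149}{75625} = \frac{2582642149}{75625}$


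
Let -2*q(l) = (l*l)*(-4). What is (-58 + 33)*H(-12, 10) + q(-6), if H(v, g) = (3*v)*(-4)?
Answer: -3528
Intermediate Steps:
q(l) = 2*l**2 (q(l) = -l*l*(-4)/2 = -l**2*(-4)/2 = -(-2)*l**2 = 2*l**2)
H(v, g) = -12*v
(-58 + 33)*H(-12, 10) + q(-6) = (-58 + 33)*(-12*(-12)) + 2*(-6)**2 = -25*144 + 2*36 = -3600 + 72 = -3528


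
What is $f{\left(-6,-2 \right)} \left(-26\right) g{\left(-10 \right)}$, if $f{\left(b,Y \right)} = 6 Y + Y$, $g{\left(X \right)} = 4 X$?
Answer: $-14560$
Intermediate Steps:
$f{\left(b,Y \right)} = 7 Y$
$f{\left(-6,-2 \right)} \left(-26\right) g{\left(-10 \right)} = 7 \left(-2\right) \left(-26\right) 4 \left(-10\right) = \left(-14\right) \left(-26\right) \left(-40\right) = 364 \left(-40\right) = -14560$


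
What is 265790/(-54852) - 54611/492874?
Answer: -2392794697/482770083 ≈ -4.9564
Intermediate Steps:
265790/(-54852) - 54611/492874 = 265790*(-1/54852) - 54611*1/492874 = -18985/3918 - 54611/492874 = -2392794697/482770083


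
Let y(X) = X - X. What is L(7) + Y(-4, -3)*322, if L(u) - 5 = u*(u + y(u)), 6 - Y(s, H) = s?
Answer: 3274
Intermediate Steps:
y(X) = 0
Y(s, H) = 6 - s
L(u) = 5 + u² (L(u) = 5 + u*(u + 0) = 5 + u*u = 5 + u²)
L(7) + Y(-4, -3)*322 = (5 + 7²) + (6 - 1*(-4))*322 = (5 + 49) + (6 + 4)*322 = 54 + 10*322 = 54 + 3220 = 3274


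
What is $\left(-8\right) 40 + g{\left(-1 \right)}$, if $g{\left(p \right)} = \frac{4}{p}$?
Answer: $-324$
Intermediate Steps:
$\left(-8\right) 40 + g{\left(-1 \right)} = \left(-8\right) 40 + \frac{4}{-1} = -320 + 4 \left(-1\right) = -320 - 4 = -324$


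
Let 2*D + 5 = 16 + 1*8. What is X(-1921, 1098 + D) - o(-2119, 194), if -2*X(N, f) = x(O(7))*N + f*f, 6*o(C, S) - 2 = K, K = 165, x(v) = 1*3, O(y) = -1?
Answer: -14650187/24 ≈ -6.1042e+5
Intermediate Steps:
x(v) = 3
D = 19/2 (D = -5/2 + (16 + 1*8)/2 = -5/2 + (16 + 8)/2 = -5/2 + (½)*24 = -5/2 + 12 = 19/2 ≈ 9.5000)
o(C, S) = 167/6 (o(C, S) = ⅓ + (⅙)*165 = ⅓ + 55/2 = 167/6)
X(N, f) = -3*N/2 - f²/2 (X(N, f) = -(3*N + f*f)/2 = -(3*N + f²)/2 = -(f² + 3*N)/2 = -3*N/2 - f²/2)
X(-1921, 1098 + D) - o(-2119, 194) = (-3/2*(-1921) - (1098 + 19/2)²/2) - 1*167/6 = (5763/2 - (2215/2)²/2) - 167/6 = (5763/2 - ½*4906225/4) - 167/6 = (5763/2 - 4906225/8) - 167/6 = -4883173/8 - 167/6 = -14650187/24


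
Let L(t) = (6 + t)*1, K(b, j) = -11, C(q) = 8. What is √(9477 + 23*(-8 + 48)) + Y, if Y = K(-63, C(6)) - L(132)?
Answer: -149 + √10397 ≈ -47.034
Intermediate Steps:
L(t) = 6 + t
Y = -149 (Y = -11 - (6 + 132) = -11 - 1*138 = -11 - 138 = -149)
√(9477 + 23*(-8 + 48)) + Y = √(9477 + 23*(-8 + 48)) - 149 = √(9477 + 23*40) - 149 = √(9477 + 920) - 149 = √10397 - 149 = -149 + √10397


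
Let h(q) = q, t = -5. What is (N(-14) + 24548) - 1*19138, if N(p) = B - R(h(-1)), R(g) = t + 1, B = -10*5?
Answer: 5364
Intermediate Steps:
B = -50
R(g) = -4 (R(g) = -5 + 1 = -4)
N(p) = -46 (N(p) = -50 - 1*(-4) = -50 + 4 = -46)
(N(-14) + 24548) - 1*19138 = (-46 + 24548) - 1*19138 = 24502 - 19138 = 5364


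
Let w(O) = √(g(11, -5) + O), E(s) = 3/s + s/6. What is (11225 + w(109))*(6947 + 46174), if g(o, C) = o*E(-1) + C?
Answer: 596283225 + 17707*√2490/2 ≈ 5.9672e+8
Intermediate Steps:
E(s) = 3/s + s/6 (E(s) = 3/s + s*(⅙) = 3/s + s/6)
g(o, C) = C - 19*o/6 (g(o, C) = o*(3/(-1) + (⅙)*(-1)) + C = o*(3*(-1) - ⅙) + C = o*(-3 - ⅙) + C = o*(-19/6) + C = -19*o/6 + C = C - 19*o/6)
w(O) = √(-239/6 + O) (w(O) = √((-5 - 19/6*11) + O) = √((-5 - 209/6) + O) = √(-239/6 + O))
(11225 + w(109))*(6947 + 46174) = (11225 + √(-1434 + 36*109)/6)*(6947 + 46174) = (11225 + √(-1434 + 3924)/6)*53121 = (11225 + √2490/6)*53121 = 596283225 + 17707*√2490/2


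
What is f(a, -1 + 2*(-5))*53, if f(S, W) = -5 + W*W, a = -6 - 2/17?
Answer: 6148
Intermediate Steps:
a = -104/17 (a = -6 - 2*1/17 = -6 - 2/17 = -104/17 ≈ -6.1176)
f(S, W) = -5 + W**2
f(a, -1 + 2*(-5))*53 = (-5 + (-1 + 2*(-5))**2)*53 = (-5 + (-1 - 10)**2)*53 = (-5 + (-11)**2)*53 = (-5 + 121)*53 = 116*53 = 6148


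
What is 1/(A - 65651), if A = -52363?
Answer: -1/118014 ≈ -8.4736e-6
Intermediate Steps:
1/(A - 65651) = 1/(-52363 - 65651) = 1/(-118014) = -1/118014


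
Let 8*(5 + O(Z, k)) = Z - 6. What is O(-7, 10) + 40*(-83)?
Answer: -26613/8 ≈ -3326.6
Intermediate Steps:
O(Z, k) = -23/4 + Z/8 (O(Z, k) = -5 + (Z - 6)/8 = -5 + (-6 + Z)/8 = -5 + (-¾ + Z/8) = -23/4 + Z/8)
O(-7, 10) + 40*(-83) = (-23/4 + (⅛)*(-7)) + 40*(-83) = (-23/4 - 7/8) - 3320 = -53/8 - 3320 = -26613/8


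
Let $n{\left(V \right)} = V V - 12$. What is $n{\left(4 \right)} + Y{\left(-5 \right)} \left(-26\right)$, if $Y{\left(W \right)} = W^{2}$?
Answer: $-646$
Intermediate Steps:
$n{\left(V \right)} = -12 + V^{2}$ ($n{\left(V \right)} = V^{2} - 12 = -12 + V^{2}$)
$n{\left(4 \right)} + Y{\left(-5 \right)} \left(-26\right) = \left(-12 + 4^{2}\right) + \left(-5\right)^{2} \left(-26\right) = \left(-12 + 16\right) + 25 \left(-26\right) = 4 - 650 = -646$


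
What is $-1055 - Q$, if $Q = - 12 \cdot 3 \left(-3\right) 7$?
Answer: $-1811$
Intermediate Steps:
$Q = 756$ ($Q = \left(-12\right) \left(-9\right) 7 = 108 \cdot 7 = 756$)
$-1055 - Q = -1055 - 756 = -1811$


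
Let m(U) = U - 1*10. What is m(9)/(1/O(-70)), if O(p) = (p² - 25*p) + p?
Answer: -6580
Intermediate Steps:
O(p) = p² - 24*p
m(U) = -10 + U (m(U) = U - 10 = -10 + U)
m(9)/(1/O(-70)) = (-10 + 9)/(1/(-70*(-24 - 70))) = -1/(1/(-70*(-94))) = -1/(1/6580) = -1/1/6580 = -1*6580 = -6580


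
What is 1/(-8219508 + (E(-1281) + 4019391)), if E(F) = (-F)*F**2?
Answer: 1/2097870924 ≈ 4.7667e-10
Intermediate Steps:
E(F) = -F**3
1/(-8219508 + (E(-1281) + 4019391)) = 1/(-8219508 + (-1*(-1281)**3 + 4019391)) = 1/(-8219508 + (-1*(-2102071041) + 4019391)) = 1/(-8219508 + (2102071041 + 4019391)) = 1/(-8219508 + 2106090432) = 1/2097870924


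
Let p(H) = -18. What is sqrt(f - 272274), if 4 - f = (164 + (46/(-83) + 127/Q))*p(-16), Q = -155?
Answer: 2*I*sqrt(11144609053505)/12865 ≈ 518.98*I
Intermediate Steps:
f = 37710862/12865 (f = 4 - (164 + (46/(-83) + 127/(-155)))*(-18) = 4 - (164 + (46*(-1/83) + 127*(-1/155)))*(-18) = 4 - (164 + (-46/83 - 127/155))*(-18) = 4 - (164 - 17671/12865)*(-18) = 4 - 2092189*(-18)/12865 = 4 - 1*(-37659402/12865) = 4 + 37659402/12865 = 37710862/12865 ≈ 2931.3)
sqrt(f - 272274) = sqrt(37710862/12865 - 272274) = sqrt(-3465094148/12865) = 2*I*sqrt(11144609053505)/12865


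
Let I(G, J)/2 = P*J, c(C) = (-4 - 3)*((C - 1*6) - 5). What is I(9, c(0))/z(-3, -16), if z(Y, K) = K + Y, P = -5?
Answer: 770/19 ≈ 40.526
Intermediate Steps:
c(C) = 77 - 7*C (c(C) = -7*((C - 6) - 5) = -7*((-6 + C) - 5) = -7*(-11 + C) = 77 - 7*C)
I(G, J) = -10*J (I(G, J) = 2*(-5*J) = -10*J)
I(9, c(0))/z(-3, -16) = (-10*(77 - 7*0))/(-16 - 3) = -10*(77 + 0)/(-19) = -10*77*(-1/19) = -770*(-1/19) = 770/19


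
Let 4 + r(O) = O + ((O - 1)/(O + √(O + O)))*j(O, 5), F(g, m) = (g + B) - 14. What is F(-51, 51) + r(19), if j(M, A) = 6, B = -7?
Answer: -861/17 - 108*√38/323 ≈ -52.708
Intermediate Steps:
F(g, m) = -21 + g (F(g, m) = (g - 7) - 14 = (-7 + g) - 14 = -21 + g)
r(O) = -4 + O + 6*(-1 + O)/(O + √2*√O) (r(O) = -4 + (O + ((O - 1)/(O + √(O + O)))*6) = -4 + (O + ((-1 + O)/(O + √(2*O)))*6) = -4 + (O + ((-1 + O)/(O + √2*√O))*6) = -4 + (O + 6*(-1 + O)/(O + √2*√O)) = -4 + O + 6*(-1 + O)/(O + √2*√O))
F(-51, 51) + r(19) = (-21 - 51) + (-6 + 19² + 2*19 + √2*19^(3/2) - 4*√2*√19)/(19 + √2*√19) = -72 + (-6 + 361 + 38 + √2*(19*√19) - 4*√38)/(19 + √38) = -72 + (-6 + 361 + 38 + 19*√38 - 4*√38)/(19 + √38) = -72 + (393 + 15*√38)/(19 + √38)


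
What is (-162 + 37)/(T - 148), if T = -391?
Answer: 125/539 ≈ 0.23191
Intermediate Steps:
(-162 + 37)/(T - 148) = (-162 + 37)/(-391 - 148) = -125/(-539) = -125*(-1/539) = 125/539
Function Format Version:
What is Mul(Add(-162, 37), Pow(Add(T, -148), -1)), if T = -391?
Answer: Rational(125, 539) ≈ 0.23191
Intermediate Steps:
Mul(Add(-162, 37), Pow(Add(T, -148), -1)) = Mul(Add(-162, 37), Pow(Add(-391, -148), -1)) = Mul(-125, Pow(-539, -1)) = Mul(-125, Rational(-1, 539)) = Rational(125, 539)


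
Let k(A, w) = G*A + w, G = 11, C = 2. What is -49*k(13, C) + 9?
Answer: -7096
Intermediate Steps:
k(A, w) = w + 11*A (k(A, w) = 11*A + w = w + 11*A)
-49*k(13, C) + 9 = -49*(2 + 11*13) + 9 = -49*(2 + 143) + 9 = -49*145 + 9 = -7105 + 9 = -7096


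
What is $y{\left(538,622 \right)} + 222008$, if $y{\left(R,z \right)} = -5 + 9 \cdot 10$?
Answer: $222093$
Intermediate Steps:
$y{\left(R,z \right)} = 85$ ($y{\left(R,z \right)} = -5 + 90 = 85$)
$y{\left(538,622 \right)} + 222008 = 85 + 222008 = 222093$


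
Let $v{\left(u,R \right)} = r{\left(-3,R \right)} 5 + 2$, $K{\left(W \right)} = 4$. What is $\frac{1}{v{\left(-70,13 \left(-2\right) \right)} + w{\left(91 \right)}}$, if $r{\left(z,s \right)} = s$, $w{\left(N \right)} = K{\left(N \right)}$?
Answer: $- \frac{1}{124} \approx -0.0080645$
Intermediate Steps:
$w{\left(N \right)} = 4$
$v{\left(u,R \right)} = 2 + 5 R$ ($v{\left(u,R \right)} = R 5 + 2 = 5 R + 2 = 2 + 5 R$)
$\frac{1}{v{\left(-70,13 \left(-2\right) \right)} + w{\left(91 \right)}} = \frac{1}{\left(2 + 5 \cdot 13 \left(-2\right)\right) + 4} = \frac{1}{\left(2 + 5 \left(-26\right)\right) + 4} = \frac{1}{\left(2 - 130\right) + 4} = \frac{1}{-128 + 4} = \frac{1}{-124} = - \frac{1}{124}$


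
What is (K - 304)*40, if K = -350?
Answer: -26160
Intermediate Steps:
(K - 304)*40 = (-350 - 304)*40 = -654*40 = -26160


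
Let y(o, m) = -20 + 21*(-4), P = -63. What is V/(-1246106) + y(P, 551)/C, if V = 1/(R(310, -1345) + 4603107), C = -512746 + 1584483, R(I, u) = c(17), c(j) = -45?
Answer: -596533931435225/6147379662749745564 ≈ -9.7039e-5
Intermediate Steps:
R(I, u) = -45
C = 1071737
V = 1/4603062 (V = 1/(-45 + 4603107) = 1/4603062 ≈ 2.1725e-7)
y(o, m) = -104 (y(o, m) = -20 - 84 = -104)
V/(-1246106) + y(P, 551)/C = (1/4603062)/(-1246106) - 104/1071737 = (1/4603062)*(-1/1246106) - 104*1/1071737 = -1/5735903176572 - 104/1071737 = -596533931435225/6147379662749745564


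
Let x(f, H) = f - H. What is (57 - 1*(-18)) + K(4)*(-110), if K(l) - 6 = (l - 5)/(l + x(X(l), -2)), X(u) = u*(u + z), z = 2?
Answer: -1744/3 ≈ -581.33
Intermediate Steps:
X(u) = u*(2 + u) (X(u) = u*(u + 2) = u*(2 + u))
K(l) = 6 + (-5 + l)/(2 + l + l*(2 + l)) (K(l) = 6 + (l - 5)/(l + (l*(2 + l) - 1*(-2))) = 6 + (-5 + l)/(l + (l*(2 + l) + 2)) = 6 + (-5 + l)/(l + (2 + l*(2 + l))) = 6 + (-5 + l)/(2 + l + l*(2 + l)))
(57 - 1*(-18)) + K(4)*(-110) = (57 - 1*(-18)) + ((7 + 6*4² + 19*4)/(2 + 4² + 3*4))*(-110) = (57 + 18) + ((7 + 6*16 + 76)/(2 + 16 + 12))*(-110) = 75 + ((7 + 96 + 76)/30)*(-110) = 75 + ((1/30)*179)*(-110) = 75 + (179/30)*(-110) = 75 - 1969/3 = -1744/3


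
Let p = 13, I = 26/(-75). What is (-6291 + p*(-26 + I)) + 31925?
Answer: 1896862/75 ≈ 25292.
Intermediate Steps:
I = -26/75 (I = 26*(-1/75) = -26/75 ≈ -0.34667)
(-6291 + p*(-26 + I)) + 31925 = (-6291 + 13*(-26 - 26/75)) + 31925 = (-6291 + 13*(-1976/75)) + 31925 = (-6291 - 25688/75) + 31925 = -497513/75 + 31925 = 1896862/75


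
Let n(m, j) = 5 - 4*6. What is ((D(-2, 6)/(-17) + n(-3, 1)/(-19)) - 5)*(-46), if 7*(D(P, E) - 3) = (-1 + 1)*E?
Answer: 3266/17 ≈ 192.12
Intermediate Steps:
D(P, E) = 3 (D(P, E) = 3 + ((-1 + 1)*E)/7 = 3 + (0*E)/7 = 3 + (⅐)*0 = 3 + 0 = 3)
n(m, j) = -19 (n(m, j) = 5 - 24 = -19)
((D(-2, 6)/(-17) + n(-3, 1)/(-19)) - 5)*(-46) = ((3/(-17) - 19/(-19)) - 5)*(-46) = ((3*(-1/17) - 19*(-1/19)) - 5)*(-46) = ((-3/17 + 1) - 5)*(-46) = (14/17 - 5)*(-46) = -71/17*(-46) = 3266/17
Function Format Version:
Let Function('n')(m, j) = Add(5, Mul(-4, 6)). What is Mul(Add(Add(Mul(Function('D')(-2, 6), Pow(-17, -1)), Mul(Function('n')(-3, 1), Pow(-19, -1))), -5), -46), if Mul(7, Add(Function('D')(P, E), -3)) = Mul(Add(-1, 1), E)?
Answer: Rational(3266, 17) ≈ 192.12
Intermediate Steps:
Function('D')(P, E) = 3 (Function('D')(P, E) = Add(3, Mul(Rational(1, 7), Mul(Add(-1, 1), E))) = Add(3, Mul(Rational(1, 7), Mul(0, E))) = Add(3, Mul(Rational(1, 7), 0)) = Add(3, 0) = 3)
Function('n')(m, j) = -19 (Function('n')(m, j) = Add(5, -24) = -19)
Mul(Add(Add(Mul(Function('D')(-2, 6), Pow(-17, -1)), Mul(Function('n')(-3, 1), Pow(-19, -1))), -5), -46) = Mul(Add(Add(Mul(3, Pow(-17, -1)), Mul(-19, Pow(-19, -1))), -5), -46) = Mul(Add(Add(Mul(3, Rational(-1, 17)), Mul(-19, Rational(-1, 19))), -5), -46) = Mul(Add(Add(Rational(-3, 17), 1), -5), -46) = Mul(Add(Rational(14, 17), -5), -46) = Mul(Rational(-71, 17), -46) = Rational(3266, 17)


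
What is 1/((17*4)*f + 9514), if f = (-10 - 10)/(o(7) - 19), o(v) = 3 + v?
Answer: 9/86986 ≈ 0.00010346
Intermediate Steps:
f = 20/9 (f = (-10 - 10)/((3 + 7) - 19) = -20/(10 - 19) = -20/(-9) = -20*(-⅑) = 20/9 ≈ 2.2222)
1/((17*4)*f + 9514) = 1/((17*4)*(20/9) + 9514) = 1/(68*(20/9) + 9514) = 1/(1360/9 + 9514) = 1/(86986/9) = 9/86986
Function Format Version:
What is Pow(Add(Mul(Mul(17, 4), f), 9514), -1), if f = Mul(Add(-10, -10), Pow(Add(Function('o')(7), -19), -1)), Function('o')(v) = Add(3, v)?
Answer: Rational(9, 86986) ≈ 0.00010346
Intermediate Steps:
f = Rational(20, 9) (f = Mul(Add(-10, -10), Pow(Add(Add(3, 7), -19), -1)) = Mul(-20, Pow(Add(10, -19), -1)) = Mul(-20, Pow(-9, -1)) = Mul(-20, Rational(-1, 9)) = Rational(20, 9) ≈ 2.2222)
Pow(Add(Mul(Mul(17, 4), f), 9514), -1) = Pow(Add(Mul(Mul(17, 4), Rational(20, 9)), 9514), -1) = Pow(Add(Mul(68, Rational(20, 9)), 9514), -1) = Pow(Add(Rational(1360, 9), 9514), -1) = Pow(Rational(86986, 9), -1) = Rational(9, 86986)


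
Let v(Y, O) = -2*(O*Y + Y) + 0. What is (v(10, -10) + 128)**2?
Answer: 94864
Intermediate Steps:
v(Y, O) = -2*Y - 2*O*Y (v(Y, O) = -2*(Y + O*Y) + 0 = (-2*Y - 2*O*Y) + 0 = -2*Y - 2*O*Y)
(v(10, -10) + 128)**2 = (-2*10*(1 - 10) + 128)**2 = (-2*10*(-9) + 128)**2 = (180 + 128)**2 = 308**2 = 94864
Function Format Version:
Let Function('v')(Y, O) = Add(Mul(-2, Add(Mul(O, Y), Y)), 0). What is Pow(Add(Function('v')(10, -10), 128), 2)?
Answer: 94864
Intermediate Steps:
Function('v')(Y, O) = Add(Mul(-2, Y), Mul(-2, O, Y)) (Function('v')(Y, O) = Add(Mul(-2, Add(Y, Mul(O, Y))), 0) = Add(Add(Mul(-2, Y), Mul(-2, O, Y)), 0) = Add(Mul(-2, Y), Mul(-2, O, Y)))
Pow(Add(Function('v')(10, -10), 128), 2) = Pow(Add(Mul(-2, 10, Add(1, -10)), 128), 2) = Pow(Add(Mul(-2, 10, -9), 128), 2) = Pow(Add(180, 128), 2) = Pow(308, 2) = 94864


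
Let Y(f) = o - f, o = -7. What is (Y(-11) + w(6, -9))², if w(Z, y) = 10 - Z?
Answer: 64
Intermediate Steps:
Y(f) = -7 - f
(Y(-11) + w(6, -9))² = ((-7 - 1*(-11)) + (10 - 1*6))² = ((-7 + 11) + (10 - 6))² = (4 + 4)² = 8² = 64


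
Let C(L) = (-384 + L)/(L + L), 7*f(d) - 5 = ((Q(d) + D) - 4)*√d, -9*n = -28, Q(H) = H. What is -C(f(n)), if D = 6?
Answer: -9838783/82046 + 3338496*√7/41023 ≈ 95.396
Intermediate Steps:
n = 28/9 (n = -⅑*(-28) = 28/9 ≈ 3.1111)
f(d) = 5/7 + √d*(2 + d)/7 (f(d) = 5/7 + (((d + 6) - 4)*√d)/7 = 5/7 + (((6 + d) - 4)*√d)/7 = 5/7 + ((2 + d)*√d)/7 = 5/7 + (√d*(2 + d))/7 = 5/7 + √d*(2 + d)/7)
C(L) = (-384 + L)/(2*L) (C(L) = (-384 + L)/((2*L)) = (-384 + L)*(1/(2*L)) = (-384 + L)/(2*L))
-C(f(n)) = -(-384 + (5/7 + (28/9)^(3/2)/7 + 2*√(28/9)/7))/(2*(5/7 + (28/9)^(3/2)/7 + 2*√(28/9)/7)) = -(-384 + (5/7 + (56*√7/27)/7 + 2*(2*√7/3)/7))/(2*(5/7 + (56*√7/27)/7 + 2*(2*√7/3)/7)) = -(-384 + (5/7 + 8*√7/27 + 4*√7/21))/(2*(5/7 + 8*√7/27 + 4*√7/21)) = -(-384 + (5/7 + 92*√7/189))/(2*(5/7 + 92*√7/189)) = -(-2683/7 + 92*√7/189)/(2*(5/7 + 92*√7/189))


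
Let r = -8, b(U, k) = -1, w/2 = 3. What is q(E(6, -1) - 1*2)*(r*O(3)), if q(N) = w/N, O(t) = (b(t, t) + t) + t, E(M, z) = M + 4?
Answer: -30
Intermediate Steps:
w = 6 (w = 2*3 = 6)
E(M, z) = 4 + M
O(t) = -1 + 2*t (O(t) = (-1 + t) + t = -1 + 2*t)
q(N) = 6/N
q(E(6, -1) - 1*2)*(r*O(3)) = (6/((4 + 6) - 1*2))*(-8*(-1 + 2*3)) = (6/(10 - 2))*(-8*(-1 + 6)) = (6/8)*(-8*5) = (6*(⅛))*(-40) = (¾)*(-40) = -30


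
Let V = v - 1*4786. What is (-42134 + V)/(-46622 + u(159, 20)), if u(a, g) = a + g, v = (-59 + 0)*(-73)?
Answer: 42613/46443 ≈ 0.91753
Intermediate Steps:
v = 4307 (v = -59*(-73) = 4307)
V = -479 (V = 4307 - 1*4786 = 4307 - 4786 = -479)
(-42134 + V)/(-46622 + u(159, 20)) = (-42134 - 479)/(-46622 + (159 + 20)) = -42613/(-46622 + 179) = -42613/(-46443) = -42613*(-1/46443) = 42613/46443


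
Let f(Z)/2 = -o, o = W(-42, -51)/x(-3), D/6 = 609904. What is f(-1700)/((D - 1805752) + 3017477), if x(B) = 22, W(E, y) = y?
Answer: 51/53582639 ≈ 9.5180e-7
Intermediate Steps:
D = 3659424 (D = 6*609904 = 3659424)
o = -51/22 ≈ -2.3182
f(Z) = 51/11 (f(Z) = 2*(-1*(-51/22)) = 2*(51/22) = 51/11)
f(-1700)/((D - 1805752) + 3017477) = 51/(11*((3659424 - 1805752) + 3017477)) = 51/(11*(1853672 + 3017477)) = (51/11)/4871149 = (51/11)*(1/4871149) = 51/53582639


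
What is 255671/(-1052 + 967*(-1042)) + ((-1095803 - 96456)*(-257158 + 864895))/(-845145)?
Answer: 81206544587294087/94718780730 ≈ 8.5734e+5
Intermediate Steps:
255671/(-1052 + 967*(-1042)) + ((-1095803 - 96456)*(-257158 + 864895))/(-845145) = 255671/(-1052 - 1007614) - 1192259*607737*(-1/845145) = 255671/(-1008666) - 724579907883*(-1/845145) = 255671*(-1/1008666) + 241526635961/281715 = -255671/1008666 + 241526635961/281715 = 81206544587294087/94718780730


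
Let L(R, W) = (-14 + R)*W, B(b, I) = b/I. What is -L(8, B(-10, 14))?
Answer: -30/7 ≈ -4.2857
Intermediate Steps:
L(R, W) = W*(-14 + R)
-L(8, B(-10, 14)) = -(-10/14)*(-14 + 8) = -(-10*1/14)*(-6) = -(-5)*(-6)/7 = -1*30/7 = -30/7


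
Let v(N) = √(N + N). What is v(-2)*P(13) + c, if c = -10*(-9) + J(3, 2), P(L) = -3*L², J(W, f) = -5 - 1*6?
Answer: 79 - 1014*I ≈ 79.0 - 1014.0*I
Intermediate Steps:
J(W, f) = -11 (J(W, f) = -5 - 6 = -11)
v(N) = √2*√N (v(N) = √(2*N) = √2*√N)
c = 79 (c = -10*(-9) - 11 = 90 - 11 = 79)
v(-2)*P(13) + c = (√2*√(-2))*(-3*13²) + 79 = (√2*(I*√2))*(-3*169) + 79 = (2*I)*(-507) + 79 = -1014*I + 79 = 79 - 1014*I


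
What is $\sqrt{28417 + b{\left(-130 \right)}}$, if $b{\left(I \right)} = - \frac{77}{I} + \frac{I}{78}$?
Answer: $\frac{\sqrt{4322062290}}{390} \approx 168.57$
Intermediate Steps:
$b{\left(I \right)} = - \frac{77}{I} + \frac{I}{78}$ ($b{\left(I \right)} = - \frac{77}{I} + I \frac{1}{78} = - \frac{77}{I} + \frac{I}{78}$)
$\sqrt{28417 + b{\left(-130 \right)}} = \sqrt{28417 + \left(- \frac{77}{-130} + \frac{1}{78} \left(-130\right)\right)} = \sqrt{28417 - \frac{419}{390}} = \sqrt{\frac{11082211}{390}} = \frac{\sqrt{4322062290}}{390}$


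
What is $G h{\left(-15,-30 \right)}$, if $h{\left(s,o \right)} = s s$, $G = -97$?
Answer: $-21825$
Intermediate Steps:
$h{\left(s,o \right)} = s^{2}$
$G h{\left(-15,-30 \right)} = - 97 \left(-15\right)^{2} = \left(-97\right) 225 = -21825$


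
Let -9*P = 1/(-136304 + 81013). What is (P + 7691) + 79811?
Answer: 43542657739/497619 ≈ 87502.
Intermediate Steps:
P = 1/497619 (P = -1/(9*(-136304 + 81013)) = -⅑/(-55291) = -⅑*(-1/55291) = 1/497619 ≈ 2.0096e-6)
(P + 7691) + 79811 = (1/497619 + 7691) + 79811 = 3827187730/497619 + 79811 = 43542657739/497619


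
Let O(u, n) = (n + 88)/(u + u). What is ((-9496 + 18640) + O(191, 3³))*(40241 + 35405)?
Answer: 132120391229/191 ≈ 6.9173e+8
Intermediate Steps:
O(u, n) = (88 + n)/(2*u) (O(u, n) = (88 + n)/((2*u)) = (88 + n)*(1/(2*u)) = (88 + n)/(2*u))
((-9496 + 18640) + O(191, 3³))*(40241 + 35405) = ((-9496 + 18640) + (½)*(88 + 3³)/191)*(40241 + 35405) = (9144 + (½)*(1/191)*(88 + 27))*75646 = (9144 + (½)*(1/191)*115)*75646 = (9144 + 115/382)*75646 = (3493123/382)*75646 = 132120391229/191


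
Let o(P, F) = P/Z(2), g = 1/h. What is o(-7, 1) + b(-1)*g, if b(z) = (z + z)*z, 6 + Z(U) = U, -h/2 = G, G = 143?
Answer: 997/572 ≈ 1.7430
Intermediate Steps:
h = -286 (h = -2*143 = -286)
g = -1/286 (g = 1/(-286) = -1/286 ≈ -0.0034965)
Z(U) = -6 + U
b(z) = 2*z² (b(z) = (2*z)*z = 2*z²)
o(P, F) = -P/4 (o(P, F) = P/(-6 + 2) = P/(-4) = P*(-¼) = -P/4)
o(-7, 1) + b(-1)*g = -¼*(-7) + (2*(-1)²)*(-1/286) = 7/4 + (2*1)*(-1/286) = 7/4 + 2*(-1/286) = 7/4 - 1/143 = 997/572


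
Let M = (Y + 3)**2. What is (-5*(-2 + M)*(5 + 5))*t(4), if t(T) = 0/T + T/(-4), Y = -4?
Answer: -50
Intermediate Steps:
M = 1 (M = (-4 + 3)**2 = (-1)**2 = 1)
t(T) = -T/4 (t(T) = 0 + T*(-1/4) = 0 - T/4 = -T/4)
(-5*(-2 + M)*(5 + 5))*t(4) = (-5*(-2 + 1)*(5 + 5))*(-1/4*4) = -(-5)*10*(-1) = -5*(-10)*(-1) = 50*(-1) = -50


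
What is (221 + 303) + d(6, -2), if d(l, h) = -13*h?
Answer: 550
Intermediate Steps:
(221 + 303) + d(6, -2) = (221 + 303) - 13*(-2) = 524 + 26 = 550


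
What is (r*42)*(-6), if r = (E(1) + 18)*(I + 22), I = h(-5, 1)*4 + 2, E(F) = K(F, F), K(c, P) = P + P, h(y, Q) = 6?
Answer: -241920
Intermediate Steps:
K(c, P) = 2*P
E(F) = 2*F
I = 26 (I = 6*4 + 2 = 24 + 2 = 26)
r = 960 (r = (2*1 + 18)*(26 + 22) = (2 + 18)*48 = 20*48 = 960)
(r*42)*(-6) = (960*42)*(-6) = 40320*(-6) = -241920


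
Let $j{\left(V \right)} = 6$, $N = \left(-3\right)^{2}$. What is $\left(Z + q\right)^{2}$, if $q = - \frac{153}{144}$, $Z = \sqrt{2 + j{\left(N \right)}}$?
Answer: $\frac{2337}{256} - \frac{17 \sqrt{2}}{4} \approx 3.1185$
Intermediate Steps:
$N = 9$
$Z = 2 \sqrt{2}$ ($Z = \sqrt{2 + 6} = \sqrt{8} = 2 \sqrt{2} \approx 2.8284$)
$q = - \frac{17}{16}$ ($q = \left(-153\right) \frac{1}{144} = - \frac{17}{16} \approx -1.0625$)
$\left(Z + q\right)^{2} = \left(2 \sqrt{2} - \frac{17}{16}\right)^{2} = \left(- \frac{17}{16} + 2 \sqrt{2}\right)^{2}$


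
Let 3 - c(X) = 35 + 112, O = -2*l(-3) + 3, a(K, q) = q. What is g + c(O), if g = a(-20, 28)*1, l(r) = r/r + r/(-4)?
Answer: -116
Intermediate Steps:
l(r) = 1 - r/4 (l(r) = 1 + r*(-¼) = 1 - r/4)
O = -½ (O = -2*(1 - ¼*(-3)) + 3 = -2*(1 + ¾) + 3 = -2*7/4 + 3 = -7/2 + 3 = -½ ≈ -0.50000)
c(X) = -144 (c(X) = 3 - (35 + 112) = 3 - 1*147 = 3 - 147 = -144)
g = 28 (g = 28*1 = 28)
g + c(O) = 28 - 144 = -116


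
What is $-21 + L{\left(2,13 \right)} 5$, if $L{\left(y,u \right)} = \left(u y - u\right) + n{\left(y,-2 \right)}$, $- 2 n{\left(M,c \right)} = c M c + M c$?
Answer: $34$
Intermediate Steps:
$n{\left(M,c \right)} = - \frac{M c}{2} - \frac{M c^{2}}{2}$ ($n{\left(M,c \right)} = - \frac{c M c + M c}{2} = - \frac{M c c + M c}{2} = - \frac{M c^{2} + M c}{2} = - \frac{M c + M c^{2}}{2} = - \frac{M c}{2} - \frac{M c^{2}}{2}$)
$L{\left(y,u \right)} = - u - y + u y$ ($L{\left(y,u \right)} = \left(u y - u\right) - \frac{1}{2} y \left(-2\right) \left(1 - 2\right) = \left(- u + u y\right) - \frac{1}{2} y \left(-2\right) \left(-1\right) = \left(- u + u y\right) - y = - u - y + u y$)
$-21 + L{\left(2,13 \right)} 5 = -21 + \left(\left(-1\right) 13 - 2 + 13 \cdot 2\right) 5 = -21 + \left(-13 - 2 + 26\right) 5 = -21 + 11 \cdot 5 = -21 + 55 = 34$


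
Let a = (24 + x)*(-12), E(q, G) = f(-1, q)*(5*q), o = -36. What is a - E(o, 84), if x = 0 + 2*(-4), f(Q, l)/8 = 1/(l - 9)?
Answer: -224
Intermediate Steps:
f(Q, l) = 8/(-9 + l) (f(Q, l) = 8/(l - 9) = 8/(-9 + l))
E(q, G) = 40*q/(-9 + q) (E(q, G) = (8/(-9 + q))*(5*q) = 40*q/(-9 + q))
x = -8 (x = 0 - 8 = -8)
a = -192 (a = (24 - 8)*(-12) = 16*(-12) = -192)
a - E(o, 84) = -192 - 40*(-36)/(-9 - 36) = -192 - 40*(-36)/(-45) = -192 - 40*(-36)*(-1)/45 = -192 - 1*32 = -192 - 32 = -224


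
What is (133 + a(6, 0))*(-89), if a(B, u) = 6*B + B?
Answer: -15575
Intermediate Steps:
a(B, u) = 7*B
(133 + a(6, 0))*(-89) = (133 + 7*6)*(-89) = (133 + 42)*(-89) = 175*(-89) = -15575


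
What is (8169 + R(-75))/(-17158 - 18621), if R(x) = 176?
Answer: -8345/35779 ≈ -0.23324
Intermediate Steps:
(8169 + R(-75))/(-17158 - 18621) = (8169 + 176)/(-17158 - 18621) = 8345/(-35779) = 8345*(-1/35779) = -8345/35779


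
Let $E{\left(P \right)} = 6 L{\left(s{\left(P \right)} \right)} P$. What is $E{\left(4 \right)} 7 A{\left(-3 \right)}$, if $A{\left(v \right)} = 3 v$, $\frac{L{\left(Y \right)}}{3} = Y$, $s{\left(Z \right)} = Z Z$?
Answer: $-72576$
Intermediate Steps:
$s{\left(Z \right)} = Z^{2}$
$L{\left(Y \right)} = 3 Y$
$E{\left(P \right)} = 18 P^{3}$ ($E{\left(P \right)} = 6 \cdot 3 P^{2} P = 18 P^{2} P = 18 P^{3}$)
$E{\left(4 \right)} 7 A{\left(-3 \right)} = 18 \cdot 4^{3} \cdot 7 \cdot 3 \left(-3\right) = 18 \cdot 64 \cdot 7 \left(-9\right) = 1152 \cdot 7 \left(-9\right) = 8064 \left(-9\right) = -72576$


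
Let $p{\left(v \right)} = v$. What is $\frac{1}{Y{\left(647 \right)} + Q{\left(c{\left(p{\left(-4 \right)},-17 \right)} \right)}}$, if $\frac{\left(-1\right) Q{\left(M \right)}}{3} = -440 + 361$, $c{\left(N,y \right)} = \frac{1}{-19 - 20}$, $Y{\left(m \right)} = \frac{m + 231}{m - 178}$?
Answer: $\frac{469}{112031} \approx 0.0041863$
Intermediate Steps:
$Y{\left(m \right)} = \frac{231 + m}{-178 + m}$
$c{\left(N,y \right)} = - \frac{1}{39}$ ($c{\left(N,y \right)} = \frac{1}{-39} = - \frac{1}{39}$)
$Q{\left(M \right)} = 237$ ($Q{\left(M \right)} = - 3 \left(-440 + 361\right) = \left(-3\right) \left(-79\right) = 237$)
$\frac{1}{Y{\left(647 \right)} + Q{\left(c{\left(p{\left(-4 \right)},-17 \right)} \right)}} = \frac{1}{\frac{231 + 647}{-178 + 647} + 237} = \frac{1}{\frac{1}{469} \cdot 878 + 237} = \frac{1}{\frac{878}{469} + 237} = \frac{1}{\frac{112031}{469}} = \frac{469}{112031}$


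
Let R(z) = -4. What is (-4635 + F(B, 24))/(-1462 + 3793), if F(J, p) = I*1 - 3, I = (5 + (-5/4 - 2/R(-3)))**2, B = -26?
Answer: -73919/37296 ≈ -1.9820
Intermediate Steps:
I = 289/16 (I = (5 + (-5/4 - 2/(-4)))**2 = (5 + (-5*1/4 - 2*(-1/4)))**2 = (5 + (-5/4 + 1/2))**2 = (5 - 3/4)**2 = (17/4)**2 = 289/16 ≈ 18.063)
F(J, p) = 241/16 (F(J, p) = (289/16)*1 - 3 = 289/16 - 3 = 241/16)
(-4635 + F(B, 24))/(-1462 + 3793) = (-4635 + 241/16)/(-1462 + 3793) = -73919/16/2331 = -73919/16*1/2331 = -73919/37296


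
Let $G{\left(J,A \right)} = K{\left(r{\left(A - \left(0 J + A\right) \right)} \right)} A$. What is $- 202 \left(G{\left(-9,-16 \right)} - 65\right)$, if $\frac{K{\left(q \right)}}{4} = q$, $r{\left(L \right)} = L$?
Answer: $13130$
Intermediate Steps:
$K{\left(q \right)} = 4 q$
$G{\left(J,A \right)} = 0$ ($G{\left(J,A \right)} = 4 \left(A - \left(0 J + A\right)\right) A = 4 \left(A - \left(0 + A\right)\right) A = 4 \left(A - A\right) A = 4 \cdot 0 A = 0 A = 0$)
$- 202 \left(G{\left(-9,-16 \right)} - 65\right) = - 202 \left(0 - 65\right) = \left(-202\right) \left(-65\right) = 13130$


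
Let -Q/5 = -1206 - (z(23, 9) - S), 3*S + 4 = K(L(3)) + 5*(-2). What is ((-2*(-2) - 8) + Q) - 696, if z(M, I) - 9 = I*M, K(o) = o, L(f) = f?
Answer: 19285/3 ≈ 6428.3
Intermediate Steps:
z(M, I) = 9 + I*M
S = -11/3 (S = -4/3 + (3 + 5*(-2))/3 = -4/3 + (3 - 10)/3 = -4/3 + (⅓)*(-7) = -4/3 - 7/3 = -11/3 ≈ -3.6667)
Q = 21385/3 (Q = -5*(-1206 - ((9 + 9*23) - 1*(-11/3))) = -5*(-1206 - ((9 + 207) + 11/3)) = -5*(-1206 - (216 + 11/3)) = -5*(-1206 - 1*659/3) = -5*(-1206 - 659/3) = -5*(-4277/3) = 21385/3 ≈ 7128.3)
((-2*(-2) - 8) + Q) - 696 = ((-2*(-2) - 8) + 21385/3) - 696 = ((4 - 8) + 21385/3) - 696 = (-4 + 21385/3) - 696 = 21373/3 - 696 = 19285/3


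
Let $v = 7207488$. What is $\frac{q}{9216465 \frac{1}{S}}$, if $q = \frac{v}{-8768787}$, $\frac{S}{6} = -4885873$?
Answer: $\frac{23476580678016}{8979690941995} \approx 2.6144$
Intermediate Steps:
$S = -29315238$ ($S = 6 \left(-4885873\right) = -29315238$)
$q = - \frac{2402496}{2922929}$ ($q = \frac{7207488}{-8768787} = 7207488 \left(- \frac{1}{8768787}\right) = - \frac{2402496}{2922929} \approx -0.82195$)
$\frac{q}{9216465 \frac{1}{S}} = - \frac{2402496}{2922929 \frac{9216465}{-29315238}} = - \frac{2402496}{2922929 \cdot 9216465 \left(- \frac{1}{29315238}\right)} = - \frac{2402496}{2922929 \left(- \frac{3072155}{9771746}\right)} = \left(- \frac{2402496}{2922929}\right) \left(- \frac{9771746}{3072155}\right) = \frac{23476580678016}{8979690941995}$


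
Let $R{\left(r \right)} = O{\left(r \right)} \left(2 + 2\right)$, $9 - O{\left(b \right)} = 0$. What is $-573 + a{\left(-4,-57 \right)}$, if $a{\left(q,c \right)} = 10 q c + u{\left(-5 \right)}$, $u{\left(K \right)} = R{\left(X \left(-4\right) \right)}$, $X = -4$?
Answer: $1743$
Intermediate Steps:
$O{\left(b \right)} = 9$ ($O{\left(b \right)} = 9 - 0 = 9 + 0 = 9$)
$R{\left(r \right)} = 36$ ($R{\left(r \right)} = 9 \left(2 + 2\right) = 9 \cdot 4 = 36$)
$u{\left(K \right)} = 36$
$a{\left(q,c \right)} = 36 + 10 c q$ ($a{\left(q,c \right)} = 10 q c + 36 = 10 c q + 36 = 36 + 10 c q$)
$-573 + a{\left(-4,-57 \right)} = -573 + \left(36 + 10 \left(-57\right) \left(-4\right)\right) = -573 + \left(36 + 2280\right) = -573 + 2316 = 1743$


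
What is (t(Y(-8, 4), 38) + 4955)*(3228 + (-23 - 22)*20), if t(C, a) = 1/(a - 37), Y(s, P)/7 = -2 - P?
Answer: 11537568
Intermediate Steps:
Y(s, P) = -14 - 7*P (Y(s, P) = 7*(-2 - P) = -14 - 7*P)
t(C, a) = 1/(-37 + a)
(t(Y(-8, 4), 38) + 4955)*(3228 + (-23 - 22)*20) = (1/(-37 + 38) + 4955)*(3228 + (-23 - 22)*20) = (1/1 + 4955)*(3228 - 45*20) = (1 + 4955)*(3228 - 900) = 4956*2328 = 11537568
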